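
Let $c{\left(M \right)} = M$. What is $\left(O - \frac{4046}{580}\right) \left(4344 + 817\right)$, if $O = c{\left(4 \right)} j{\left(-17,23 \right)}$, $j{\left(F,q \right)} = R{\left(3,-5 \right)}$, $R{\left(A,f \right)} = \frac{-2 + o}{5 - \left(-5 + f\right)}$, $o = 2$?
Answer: $- \frac{10440703}{290} \approx -36002.0$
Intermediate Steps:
$R{\left(A,f \right)} = 0$ ($R{\left(A,f \right)} = \frac{-2 + 2}{5 - \left(-5 + f\right)} = \frac{0}{10 - f} = 0$)
$j{\left(F,q \right)} = 0$
$O = 0$ ($O = 4 \cdot 0 = 0$)
$\left(O - \frac{4046}{580}\right) \left(4344 + 817\right) = \left(0 - \frac{4046}{580}\right) \left(4344 + 817\right) = \left(0 - \frac{2023}{290}\right) 5161 = \left(- \frac{2023}{290}\right) 5161 = - \frac{10440703}{290}$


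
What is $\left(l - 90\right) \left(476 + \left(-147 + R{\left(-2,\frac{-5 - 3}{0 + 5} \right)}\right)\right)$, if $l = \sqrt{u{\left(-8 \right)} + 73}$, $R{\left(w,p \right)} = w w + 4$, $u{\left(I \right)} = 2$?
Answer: $-30330 + 1685 \sqrt{3} \approx -27412.0$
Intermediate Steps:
$R{\left(w,p \right)} = 4 + w^{2}$ ($R{\left(w,p \right)} = w^{2} + 4 = 4 + w^{2}$)
$l = 5 \sqrt{3}$ ($l = \sqrt{2 + 73} = \sqrt{75} = 5 \sqrt{3} \approx 8.6602$)
$\left(l - 90\right) \left(476 + \left(-147 + R{\left(-2,\frac{-5 - 3}{0 + 5} \right)}\right)\right) = \left(5 \sqrt{3} - 90\right) \left(476 - \left(143 - 4\right)\right) = \left(-90 + 5 \sqrt{3}\right) \left(476 + \left(-147 + \left(4 + 4\right)\right)\right) = \left(-90 + 5 \sqrt{3}\right) \left(476 + \left(-147 + 8\right)\right) = \left(-90 + 5 \sqrt{3}\right) \left(476 - 139\right) = \left(-90 + 5 \sqrt{3}\right) 337 = -30330 + 1685 \sqrt{3}$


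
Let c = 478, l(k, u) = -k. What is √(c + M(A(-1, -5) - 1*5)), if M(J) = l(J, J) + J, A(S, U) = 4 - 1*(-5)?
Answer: √478 ≈ 21.863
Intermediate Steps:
A(S, U) = 9 (A(S, U) = 4 + 5 = 9)
M(J) = 0 (M(J) = -J + J = 0)
√(c + M(A(-1, -5) - 1*5)) = √(478 + 0) = √478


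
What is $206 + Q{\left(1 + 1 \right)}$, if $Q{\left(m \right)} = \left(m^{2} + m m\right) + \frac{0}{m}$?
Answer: $214$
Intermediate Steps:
$Q{\left(m \right)} = 2 m^{2}$ ($Q{\left(m \right)} = \left(m^{2} + m^{2}\right) + 0 = 2 m^{2} + 0 = 2 m^{2}$)
$206 + Q{\left(1 + 1 \right)} = 206 + 2 \left(1 + 1\right)^{2} = 206 + 2 \cdot 2^{2} = 206 + 2 \cdot 4 = 206 + 8 = 214$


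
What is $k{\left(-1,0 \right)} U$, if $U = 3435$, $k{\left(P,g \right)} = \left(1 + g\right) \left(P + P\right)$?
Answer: $-6870$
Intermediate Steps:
$k{\left(P,g \right)} = 2 P \left(1 + g\right)$ ($k{\left(P,g \right)} = \left(1 + g\right) 2 P = 2 P \left(1 + g\right)$)
$k{\left(-1,0 \right)} U = 2 \left(-1\right) \left(1 + 0\right) 3435 = 2 \left(-1\right) 1 \cdot 3435 = \left(-2\right) 3435 = -6870$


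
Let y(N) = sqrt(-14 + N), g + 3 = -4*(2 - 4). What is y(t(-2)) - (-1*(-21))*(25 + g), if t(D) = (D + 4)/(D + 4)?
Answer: -630 + I*sqrt(13) ≈ -630.0 + 3.6056*I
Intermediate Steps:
g = 5 (g = -3 - 4*(2 - 4) = -3 - 4*(-2) = -3 + 8 = 5)
t(D) = 1 (t(D) = (4 + D)/(4 + D) = 1)
y(t(-2)) - (-1*(-21))*(25 + g) = sqrt(-14 + 1) - (-1*(-21))*(25 + 5) = sqrt(-13) - 21*30 = I*sqrt(13) - 1*630 = I*sqrt(13) - 630 = -630 + I*sqrt(13)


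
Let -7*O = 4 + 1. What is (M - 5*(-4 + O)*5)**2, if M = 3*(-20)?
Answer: 164025/49 ≈ 3347.4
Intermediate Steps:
M = -60
O = -5/7 (O = -(4 + 1)/7 = -1/7*5 = -5/7 ≈ -0.71429)
(M - 5*(-4 + O)*5)**2 = (-60 - 5*(-4 - 5/7)*5)**2 = (-60 - (-165)*5/7)**2 = (-60 - 5*(-165/7))**2 = (-60 + 825/7)**2 = (405/7)**2 = 164025/49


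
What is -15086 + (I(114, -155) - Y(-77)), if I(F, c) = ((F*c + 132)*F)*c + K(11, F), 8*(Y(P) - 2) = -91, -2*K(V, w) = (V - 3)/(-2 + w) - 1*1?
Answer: 17353357495/56 ≈ 3.0988e+8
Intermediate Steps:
K(V, w) = 1/2 - (-3 + V)/(2*(-2 + w)) (K(V, w) = -((V - 3)/(-2 + w) - 1*1)/2 = -((-3 + V)/(-2 + w) - 1)/2 = -(-1 + (-3 + V)/(-2 + w))/2 = 1/2 - (-3 + V)/(2*(-2 + w)))
Y(P) = -75/8 (Y(P) = 2 + (1/8)*(-91) = 2 - 91/8 = -75/8)
I(F, c) = (-10 + F)/(2*(-2 + F)) + F*c*(132 + F*c) (I(F, c) = ((F*c + 132)*F)*c + (1 + F - 1*11)/(2*(-2 + F)) = ((132 + F*c)*F)*c + (1 + F - 11)/(2*(-2 + F)) = (F*(132 + F*c))*c + (-10 + F)/(2*(-2 + F)) = F*c*(132 + F*c) + (-10 + F)/(2*(-2 + F)) = (-10 + F)/(2*(-2 + F)) + F*c*(132 + F*c))
-15086 + (I(114, -155) - Y(-77)) = -15086 + ((-5 + (1/2)*114 + 114*(-155)*(-2 + 114)*(132 + 114*(-155)))/(-2 + 114) - 1*(-75/8)) = -15086 + ((-5 + 57 + 114*(-155)*112*(132 - 17670))/112 + 75/8) = -15086 + ((-5 + 57 + 114*(-155)*112*(-17538))/112 + 75/8) = -15086 + ((-5 + 57 + 34708403520)/112 + 75/8) = -15086 + ((1/112)*34708403572 + 75/8) = -15086 + (8677100893/28 + 75/8) = -15086 + 17354202311/56 = 17353357495/56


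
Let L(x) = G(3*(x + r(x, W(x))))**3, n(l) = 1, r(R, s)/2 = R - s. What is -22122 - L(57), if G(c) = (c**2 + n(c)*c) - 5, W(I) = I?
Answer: -25430339904265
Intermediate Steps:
r(R, s) = -2*s + 2*R (r(R, s) = 2*(R - s) = -2*s + 2*R)
G(c) = -5 + c + c**2 (G(c) = (c**2 + 1*c) - 5 = (c**2 + c) - 5 = (c + c**2) - 5 = -5 + c + c**2)
L(x) = (-5 + 3*x + 9*x**2)**3 (L(x) = (-5 + 3*(x + (-2*x + 2*x)) + (3*(x + (-2*x + 2*x)))**2)**3 = (-5 + 3*(x + 0) + (3*(x + 0))**2)**3 = (-5 + 3*x + (3*x)**2)**3 = (-5 + 3*x + 9*x**2)**3)
-22122 - L(57) = -22122 - (-5 + 3*57 + 9*57**2)**3 = -22122 - (-5 + 171 + 9*3249)**3 = -22122 - (-5 + 171 + 29241)**3 = -22122 - 1*29407**3 = -22122 - 1*25430339882143 = -22122 - 25430339882143 = -25430339904265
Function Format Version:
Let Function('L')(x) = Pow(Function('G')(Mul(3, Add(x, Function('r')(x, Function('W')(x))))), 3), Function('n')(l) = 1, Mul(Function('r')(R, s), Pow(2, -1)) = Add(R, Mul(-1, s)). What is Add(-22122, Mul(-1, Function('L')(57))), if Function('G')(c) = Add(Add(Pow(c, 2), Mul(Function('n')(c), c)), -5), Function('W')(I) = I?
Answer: -25430339904265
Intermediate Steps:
Function('r')(R, s) = Add(Mul(-2, s), Mul(2, R)) (Function('r')(R, s) = Mul(2, Add(R, Mul(-1, s))) = Add(Mul(-2, s), Mul(2, R)))
Function('G')(c) = Add(-5, c, Pow(c, 2)) (Function('G')(c) = Add(Add(Pow(c, 2), Mul(1, c)), -5) = Add(Add(Pow(c, 2), c), -5) = Add(Add(c, Pow(c, 2)), -5) = Add(-5, c, Pow(c, 2)))
Function('L')(x) = Pow(Add(-5, Mul(3, x), Mul(9, Pow(x, 2))), 3) (Function('L')(x) = Pow(Add(-5, Mul(3, Add(x, Add(Mul(-2, x), Mul(2, x)))), Pow(Mul(3, Add(x, Add(Mul(-2, x), Mul(2, x)))), 2)), 3) = Pow(Add(-5, Mul(3, Add(x, 0)), Pow(Mul(3, Add(x, 0)), 2)), 3) = Pow(Add(-5, Mul(3, x), Pow(Mul(3, x), 2)), 3) = Pow(Add(-5, Mul(3, x), Mul(9, Pow(x, 2))), 3))
Add(-22122, Mul(-1, Function('L')(57))) = Add(-22122, Mul(-1, Pow(Add(-5, Mul(3, 57), Mul(9, Pow(57, 2))), 3))) = Add(-22122, Mul(-1, Pow(Add(-5, 171, Mul(9, 3249)), 3))) = Add(-22122, Mul(-1, Pow(Add(-5, 171, 29241), 3))) = Add(-22122, Mul(-1, Pow(29407, 3))) = Add(-22122, Mul(-1, 25430339882143)) = Add(-22122, -25430339882143) = -25430339904265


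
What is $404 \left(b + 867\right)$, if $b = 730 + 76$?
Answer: $675892$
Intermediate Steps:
$b = 806$
$404 \left(b + 867\right) = 404 \left(806 + 867\right) = 404 \cdot 1673 = 675892$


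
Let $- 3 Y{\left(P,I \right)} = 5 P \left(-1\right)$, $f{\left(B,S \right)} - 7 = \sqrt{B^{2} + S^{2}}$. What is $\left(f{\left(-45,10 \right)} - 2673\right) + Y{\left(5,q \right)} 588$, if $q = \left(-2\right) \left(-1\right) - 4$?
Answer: $2234 + 5 \sqrt{85} \approx 2280.1$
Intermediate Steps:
$f{\left(B,S \right)} = 7 + \sqrt{B^{2} + S^{2}}$
$q = -2$ ($q = 2 - 4 = -2$)
$Y{\left(P,I \right)} = \frac{5 P}{3}$ ($Y{\left(P,I \right)} = - \frac{5 P \left(-1\right)}{3} = - \frac{\left(-5\right) P}{3} = \frac{5 P}{3}$)
$\left(f{\left(-45,10 \right)} - 2673\right) + Y{\left(5,q \right)} 588 = \left(\left(7 + \sqrt{\left(-45\right)^{2} + 10^{2}}\right) - 2673\right) + \frac{5}{3} \cdot 5 \cdot 588 = \left(\left(7 + \sqrt{2025 + 100}\right) - 2673\right) + \frac{25}{3} \cdot 588 = \left(\left(7 + \sqrt{2125}\right) - 2673\right) + 4900 = \left(\left(7 + 5 \sqrt{85}\right) - 2673\right) + 4900 = \left(-2666 + 5 \sqrt{85}\right) + 4900 = 2234 + 5 \sqrt{85}$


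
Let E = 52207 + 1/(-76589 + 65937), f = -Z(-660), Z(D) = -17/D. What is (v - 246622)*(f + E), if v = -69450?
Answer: -7250528399101232/439395 ≈ -1.6501e+10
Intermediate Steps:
f = -17/660 (f = -(-17)/(-660) = -(-17)*(-1)/660 = -1*17/660 = -17/660 ≈ -0.025758)
E = 556108963/10652 (E = 52207 + 1/(-10652) = 52207 - 1/10652 = 556108963/10652 ≈ 52207.)
(v - 246622)*(f + E) = (-69450 - 246622)*(-17/660 + 556108963/10652) = -316072*22939483406/439395 = -7250528399101232/439395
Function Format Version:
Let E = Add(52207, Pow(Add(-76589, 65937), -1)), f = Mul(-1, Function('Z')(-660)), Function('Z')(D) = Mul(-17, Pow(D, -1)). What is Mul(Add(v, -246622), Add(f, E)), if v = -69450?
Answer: Rational(-7250528399101232, 439395) ≈ -1.6501e+10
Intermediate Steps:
f = Rational(-17, 660) (f = Mul(-1, Mul(-17, Pow(-660, -1))) = Mul(-1, Mul(-17, Rational(-1, 660))) = Mul(-1, Rational(17, 660)) = Rational(-17, 660) ≈ -0.025758)
E = Rational(556108963, 10652) (E = Add(52207, Pow(-10652, -1)) = Add(52207, Rational(-1, 10652)) = Rational(556108963, 10652) ≈ 52207.)
Mul(Add(v, -246622), Add(f, E)) = Mul(Add(-69450, -246622), Add(Rational(-17, 660), Rational(556108963, 10652))) = Mul(-316072, Rational(22939483406, 439395)) = Rational(-7250528399101232, 439395)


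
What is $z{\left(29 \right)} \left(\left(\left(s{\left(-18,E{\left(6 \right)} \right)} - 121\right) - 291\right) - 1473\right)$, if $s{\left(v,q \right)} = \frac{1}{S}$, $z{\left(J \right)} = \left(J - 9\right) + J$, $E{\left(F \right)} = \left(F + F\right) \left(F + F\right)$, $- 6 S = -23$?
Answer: $- \frac{2124101}{23} \approx -92352.0$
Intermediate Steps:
$S = \frac{23}{6}$ ($S = \left(- \frac{1}{6}\right) \left(-23\right) = \frac{23}{6} \approx 3.8333$)
$E{\left(F \right)} = 4 F^{2}$ ($E{\left(F \right)} = 2 F 2 F = 4 F^{2}$)
$z{\left(J \right)} = -9 + 2 J$ ($z{\left(J \right)} = \left(-9 + J\right) + J = -9 + 2 J$)
$s{\left(v,q \right)} = \frac{6}{23}$ ($s{\left(v,q \right)} = \frac{1}{\frac{23}{6}} = \frac{6}{23}$)
$z{\left(29 \right)} \left(\left(\left(s{\left(-18,E{\left(6 \right)} \right)} - 121\right) - 291\right) - 1473\right) = \left(-9 + 2 \cdot 29\right) \left(\left(\left(\frac{6}{23} - 121\right) - 291\right) - 1473\right) = \left(-9 + 58\right) \left(\left(- \frac{2777}{23} - 291\right) - 1473\right) = 49 \left(- \frac{9470}{23} - 1473\right) = 49 \left(- \frac{43349}{23}\right) = - \frac{2124101}{23}$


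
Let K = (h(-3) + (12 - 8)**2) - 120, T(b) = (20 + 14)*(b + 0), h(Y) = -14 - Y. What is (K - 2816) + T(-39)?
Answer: -4257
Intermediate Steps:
T(b) = 34*b
K = -115 (K = ((-14 - 1*(-3)) + (12 - 8)**2) - 120 = ((-14 + 3) + 4**2) - 120 = (-11 + 16) - 120 = 5 - 120 = -115)
(K - 2816) + T(-39) = (-115 - 2816) + 34*(-39) = -2931 - 1326 = -4257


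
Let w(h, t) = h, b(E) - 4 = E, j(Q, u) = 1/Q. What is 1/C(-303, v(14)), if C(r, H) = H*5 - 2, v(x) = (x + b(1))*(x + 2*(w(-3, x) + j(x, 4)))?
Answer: 7/5401 ≈ 0.0012961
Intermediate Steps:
b(E) = 4 + E
v(x) = (5 + x)*(-6 + x + 2/x) (v(x) = (x + (4 + 1))*(x + 2*(-3 + 1/x)) = (x + 5)*(x + (-6 + 2/x)) = (5 + x)*(-6 + x + 2/x))
C(r, H) = -2 + 5*H (C(r, H) = 5*H - 2 = -2 + 5*H)
1/C(-303, v(14)) = 1/(-2 + 5*(-28 + 14² - 1*14 + 10/14)) = 1/(-2 + 5*(-28 + 196 - 14 + 10*(1/14))) = 1/(-2 + 5*(-28 + 196 - 14 + 5/7)) = 1/(-2 + 5*(1083/7)) = 1/(-2 + 5415/7) = 1/(5401/7) = 7/5401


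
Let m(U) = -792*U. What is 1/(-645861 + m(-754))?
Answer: -1/48693 ≈ -2.0537e-5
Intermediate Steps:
1/(-645861 + m(-754)) = 1/(-645861 - 792*(-754)) = 1/(-645861 + 597168) = 1/(-48693) = -1/48693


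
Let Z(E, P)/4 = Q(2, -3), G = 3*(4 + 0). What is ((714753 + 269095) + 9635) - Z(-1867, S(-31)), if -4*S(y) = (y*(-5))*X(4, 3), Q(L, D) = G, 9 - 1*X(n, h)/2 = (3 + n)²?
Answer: 993435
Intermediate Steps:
G = 12 (G = 3*4 = 12)
X(n, h) = 18 - 2*(3 + n)²
Q(L, D) = 12
S(y) = -100*y (S(y) = -y*(-5)*(18 - 2*(3 + 4)²)/4 = -(-5*y)*(18 - 2*7²)/4 = -(-5*y)*(18 - 2*49)/4 = -(-5*y)*(18 - 98)/4 = -(-5*y)*(-80)/4 = -100*y)
Z(E, P) = 48 (Z(E, P) = 4*12 = 48)
((714753 + 269095) + 9635) - Z(-1867, S(-31)) = ((714753 + 269095) + 9635) - 1*48 = (983848 + 9635) - 48 = 993483 - 48 = 993435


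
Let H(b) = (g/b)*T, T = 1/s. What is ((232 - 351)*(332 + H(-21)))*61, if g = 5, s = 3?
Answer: -21684707/9 ≈ -2.4094e+6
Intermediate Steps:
T = ⅓ (T = 1/3 = ⅓ ≈ 0.33333)
H(b) = 5/(3*b) (H(b) = (5/b)*(⅓) = 5/(3*b))
((232 - 351)*(332 + H(-21)))*61 = ((232 - 351)*(332 + (5/3)/(-21)))*61 = -119*(332 + (5/3)*(-1/21))*61 = -119*(332 - 5/63)*61 = -119*20911/63*61 = -355487/9*61 = -21684707/9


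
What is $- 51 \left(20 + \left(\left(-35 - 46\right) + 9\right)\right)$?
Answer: $2652$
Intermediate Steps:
$- 51 \left(20 + \left(\left(-35 - 46\right) + 9\right)\right) = - 51 \left(20 + \left(-81 + 9\right)\right) = - 51 \left(20 - 72\right) = \left(-51\right) \left(-52\right) = 2652$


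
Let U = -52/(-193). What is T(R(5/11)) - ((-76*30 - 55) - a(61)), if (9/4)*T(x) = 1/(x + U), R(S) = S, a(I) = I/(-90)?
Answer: 322991713/138330 ≈ 2334.9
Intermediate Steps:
a(I) = -I/90 (a(I) = I*(-1/90) = -I/90)
U = 52/193 (U = -52*(-1/193) = 52/193 ≈ 0.26943)
T(x) = 4/(9*(52/193 + x)) (T(x) = 4/(9*(x + 52/193)) = 4/(9*(52/193 + x)))
T(R(5/11)) - ((-76*30 - 55) - a(61)) = 772/(9*(52 + 193*(5/11))) - ((-76*30 - 55) - (-1)*61/90) = 772/(9*(52 + 193*(5*(1/11)))) - ((-2280 - 55) - 1*(-61/90)) = 772/(9*(52 + 193*(5/11))) - (-2335 + 61/90) = 772/(9*(52 + 965/11)) - 1*(-210089/90) = 772/(9*(1537/11)) + 210089/90 = (772/9)*(11/1537) + 210089/90 = 8492/13833 + 210089/90 = 322991713/138330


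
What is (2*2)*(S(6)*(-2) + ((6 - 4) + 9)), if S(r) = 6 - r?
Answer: 44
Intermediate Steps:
(2*2)*(S(6)*(-2) + ((6 - 4) + 9)) = (2*2)*((6 - 1*6)*(-2) + ((6 - 4) + 9)) = 4*((6 - 6)*(-2) + (2 + 9)) = 4*(0*(-2) + 11) = 4*(0 + 11) = 4*11 = 44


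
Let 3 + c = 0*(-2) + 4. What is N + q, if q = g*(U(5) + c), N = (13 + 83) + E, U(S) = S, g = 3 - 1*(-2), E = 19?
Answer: 145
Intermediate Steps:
g = 5 (g = 3 + 2 = 5)
c = 1 (c = -3 + (0*(-2) + 4) = -3 + (0 + 4) = -3 + 4 = 1)
N = 115 (N = (13 + 83) + 19 = 96 + 19 = 115)
q = 30 (q = 5*(5 + 1) = 5*6 = 30)
N + q = 115 + 30 = 145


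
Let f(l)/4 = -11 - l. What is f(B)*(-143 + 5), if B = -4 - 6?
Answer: 552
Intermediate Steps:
B = -10
f(l) = -44 - 4*l (f(l) = 4*(-11 - l) = -44 - 4*l)
f(B)*(-143 + 5) = (-44 - 4*(-10))*(-143 + 5) = (-44 + 40)*(-138) = -4*(-138) = 552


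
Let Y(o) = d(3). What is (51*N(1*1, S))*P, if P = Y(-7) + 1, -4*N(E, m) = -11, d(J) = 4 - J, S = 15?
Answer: 561/2 ≈ 280.50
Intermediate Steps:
Y(o) = 1 (Y(o) = 4 - 1*3 = 4 - 3 = 1)
N(E, m) = 11/4 (N(E, m) = -1/4*(-11) = 11/4)
P = 2 (P = 1 + 1 = 2)
(51*N(1*1, S))*P = (51*(11/4))*2 = (561/4)*2 = 561/2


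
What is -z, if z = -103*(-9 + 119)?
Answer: 11330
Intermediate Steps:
z = -11330 (z = -103*110 = -11330)
-z = -1*(-11330) = 11330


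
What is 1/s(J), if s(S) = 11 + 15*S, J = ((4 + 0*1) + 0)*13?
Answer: 1/791 ≈ 0.0012642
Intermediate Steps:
J = 52 (J = ((4 + 0) + 0)*13 = (4 + 0)*13 = 4*13 = 52)
1/s(J) = 1/(11 + 15*52) = 1/(11 + 780) = 1/791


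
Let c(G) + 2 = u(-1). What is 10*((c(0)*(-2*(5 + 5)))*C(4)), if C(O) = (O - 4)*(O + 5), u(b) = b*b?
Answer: 0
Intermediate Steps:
u(b) = b**2
c(G) = -1 (c(G) = -2 + (-1)**2 = -2 + 1 = -1)
C(O) = (-4 + O)*(5 + O)
10*((c(0)*(-2*(5 + 5)))*C(4)) = 10*((-(-2)*(5 + 5))*(-20 + 4 + 4**2)) = 10*((-(-2)*10)*(-20 + 4 + 16)) = 10*(-1*(-20)*0) = 10*(20*0) = 10*0 = 0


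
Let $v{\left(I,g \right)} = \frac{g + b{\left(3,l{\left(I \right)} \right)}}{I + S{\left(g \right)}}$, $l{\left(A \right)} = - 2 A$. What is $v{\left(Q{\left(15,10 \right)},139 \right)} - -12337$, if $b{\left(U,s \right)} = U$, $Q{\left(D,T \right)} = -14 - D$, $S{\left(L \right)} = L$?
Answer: $\frac{678606}{55} \approx 12338.0$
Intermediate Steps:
$v{\left(I,g \right)} = \frac{3 + g}{I + g}$ ($v{\left(I,g \right)} = \frac{g + 3}{I + g} = \frac{3 + g}{I + g}$)
$v{\left(Q{\left(15,10 \right)},139 \right)} - -12337 = \frac{3 + 139}{\left(-14 - 15\right) + 139} - -12337 = \frac{1}{\left(-14 - 15\right) + 139} \cdot 142 + 12337 = \frac{1}{-29 + 139} \cdot 142 + 12337 = \frac{1}{110} \cdot 142 + 12337 = \frac{71}{55} + 12337 = \frac{678606}{55}$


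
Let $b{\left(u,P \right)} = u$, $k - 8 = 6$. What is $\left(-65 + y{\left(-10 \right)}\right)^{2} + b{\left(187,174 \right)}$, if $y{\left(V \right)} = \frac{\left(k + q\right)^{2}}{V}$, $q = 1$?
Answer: $\frac{31373}{4} \approx 7843.3$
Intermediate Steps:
$k = 14$ ($k = 8 + 6 = 14$)
$y{\left(V \right)} = \frac{225}{V}$ ($y{\left(V \right)} = \frac{\left(14 + 1\right)^{2}}{V} = \frac{15^{2}}{V} = \frac{225}{V}$)
$\left(-65 + y{\left(-10 \right)}\right)^{2} + b{\left(187,174 \right)} = \left(-65 + \frac{225}{-10}\right)^{2} + 187 = \left(-65 + 225 \left(- \frac{1}{10}\right)\right)^{2} + 187 = \left(-65 - \frac{45}{2}\right)^{2} + 187 = \left(- \frac{175}{2}\right)^{2} + 187 = \frac{30625}{4} + 187 = \frac{31373}{4}$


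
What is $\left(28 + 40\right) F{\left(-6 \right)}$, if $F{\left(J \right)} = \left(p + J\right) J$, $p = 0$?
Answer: $2448$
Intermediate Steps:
$F{\left(J \right)} = J^{2}$ ($F{\left(J \right)} = \left(0 + J\right) J = J J = J^{2}$)
$\left(28 + 40\right) F{\left(-6 \right)} = \left(28 + 40\right) \left(-6\right)^{2} = 68 \cdot 36 = 2448$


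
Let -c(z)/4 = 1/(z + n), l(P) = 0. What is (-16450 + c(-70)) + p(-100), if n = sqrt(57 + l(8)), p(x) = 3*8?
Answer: -79550838/4843 + 4*sqrt(57)/4843 ≈ -16426.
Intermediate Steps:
p(x) = 24
n = sqrt(57) (n = sqrt(57 + 0) = sqrt(57) ≈ 7.5498)
c(z) = -4/(z + sqrt(57))
(-16450 + c(-70)) + p(-100) = (-16450 - 4/(-70 + sqrt(57))) + 24 = -16426 - 4/(-70 + sqrt(57))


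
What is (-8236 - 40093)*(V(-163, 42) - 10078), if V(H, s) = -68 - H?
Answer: 482468407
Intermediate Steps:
(-8236 - 40093)*(V(-163, 42) - 10078) = (-8236 - 40093)*((-68 - 1*(-163)) - 10078) = -48329*((-68 + 163) - 10078) = -48329*(95 - 10078) = -48329*(-9983) = 482468407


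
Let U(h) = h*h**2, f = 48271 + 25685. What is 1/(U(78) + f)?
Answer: 1/548508 ≈ 1.8231e-6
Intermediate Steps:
f = 73956
U(h) = h**3
1/(U(78) + f) = 1/(78**3 + 73956) = 1/(474552 + 73956) = 1/548508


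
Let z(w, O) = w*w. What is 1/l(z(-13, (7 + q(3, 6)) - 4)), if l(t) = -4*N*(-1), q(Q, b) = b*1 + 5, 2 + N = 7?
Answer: 1/20 ≈ 0.050000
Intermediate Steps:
N = 5 (N = -2 + 7 = 5)
q(Q, b) = 5 + b (q(Q, b) = b + 5 = 5 + b)
z(w, O) = w²
l(t) = 20 (l(t) = -4*5*(-1) = -20*(-1) = 20)
1/l(z(-13, (7 + q(3, 6)) - 4)) = 1/20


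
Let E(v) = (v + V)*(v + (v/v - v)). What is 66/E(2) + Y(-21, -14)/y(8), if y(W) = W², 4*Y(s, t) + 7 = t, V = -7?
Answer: -17001/1280 ≈ -13.282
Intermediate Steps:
Y(s, t) = -7/4 + t/4
E(v) = -7 + v (E(v) = (v - 7)*(v + (v/v - v)) = (-7 + v)*(v + (1 - v)) = (-7 + v)*1 = -7 + v)
66/E(2) + Y(-21, -14)/y(8) = 66/(-7 + 2) + (-7/4 + (¼)*(-14))/(8²) = 66/(-5) + (-7/4 - 7/2)/64 = 66*(-⅕) - 21/4*1/64 = -66/5 - 21/256 = -17001/1280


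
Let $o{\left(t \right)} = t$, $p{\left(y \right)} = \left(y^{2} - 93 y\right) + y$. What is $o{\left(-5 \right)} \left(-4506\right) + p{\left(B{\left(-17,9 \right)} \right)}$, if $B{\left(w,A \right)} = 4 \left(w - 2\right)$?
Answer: $35298$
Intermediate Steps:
$B{\left(w,A \right)} = -8 + 4 w$ ($B{\left(w,A \right)} = 4 \left(-2 + w\right) = -8 + 4 w$)
$p{\left(y \right)} = y^{2} - 92 y$
$o{\left(-5 \right)} \left(-4506\right) + p{\left(B{\left(-17,9 \right)} \right)} = \left(-5\right) \left(-4506\right) + \left(-8 + 4 \left(-17\right)\right) \left(-92 + \left(-8 + 4 \left(-17\right)\right)\right) = 22530 + \left(-8 - 68\right) \left(-92 - 76\right) = 22530 - 76 \left(-92 - 76\right) = 22530 - -12768 = 22530 + 12768 = 35298$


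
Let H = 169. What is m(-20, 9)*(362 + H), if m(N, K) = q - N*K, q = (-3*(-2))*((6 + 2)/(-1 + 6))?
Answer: 503388/5 ≈ 1.0068e+5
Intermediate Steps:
q = 48/5 (q = 6*(8/5) = 48/5 ≈ 9.6000)
m(N, K) = 48/5 - K*N (m(N, K) = 48/5 - N*K = 48/5 - K*N)
m(-20, 9)*(362 + H) = (48/5 - 1*9*(-20))*(362 + 169) = (48/5 + 180)*531 = (948/5)*531 = 503388/5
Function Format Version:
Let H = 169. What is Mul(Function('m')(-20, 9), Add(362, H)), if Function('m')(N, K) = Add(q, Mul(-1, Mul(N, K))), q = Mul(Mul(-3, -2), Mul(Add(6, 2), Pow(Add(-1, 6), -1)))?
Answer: Rational(503388, 5) ≈ 1.0068e+5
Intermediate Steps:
q = Rational(48, 5) (q = Mul(6, Mul(8, Pow(5, -1))) = Mul(6, Mul(8, Rational(1, 5))) = Mul(6, Rational(8, 5)) = Rational(48, 5) ≈ 9.6000)
Function('m')(N, K) = Add(Rational(48, 5), Mul(-1, K, N)) (Function('m')(N, K) = Add(Rational(48, 5), Mul(-1, Mul(N, K))) = Add(Rational(48, 5), Mul(-1, Mul(K, N))) = Add(Rational(48, 5), Mul(-1, K, N)))
Mul(Function('m')(-20, 9), Add(362, H)) = Mul(Add(Rational(48, 5), Mul(-1, 9, -20)), Add(362, 169)) = Mul(Add(Rational(48, 5), 180), 531) = Mul(Rational(948, 5), 531) = Rational(503388, 5)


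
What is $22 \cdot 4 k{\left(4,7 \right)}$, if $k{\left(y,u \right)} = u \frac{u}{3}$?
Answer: $\frac{4312}{3} \approx 1437.3$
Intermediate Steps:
$k{\left(y,u \right)} = \frac{u^{2}}{3}$ ($k{\left(y,u \right)} = u u \frac{1}{3} = u \frac{u}{3} = \frac{u^{2}}{3}$)
$22 \cdot 4 k{\left(4,7 \right)} = 22 \cdot 4 \frac{7^{2}}{3} = 88 \cdot \frac{1}{3} \cdot 49 = 88 \cdot \frac{49}{3} = \frac{4312}{3}$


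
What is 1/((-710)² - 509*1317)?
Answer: -1/166253 ≈ -6.0149e-6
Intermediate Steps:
1/((-710)² - 509*1317) = 1/(504100 - 670353) = 1/(-166253) = -1/166253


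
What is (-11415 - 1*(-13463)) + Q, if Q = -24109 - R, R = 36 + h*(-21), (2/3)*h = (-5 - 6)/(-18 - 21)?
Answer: -574291/26 ≈ -22088.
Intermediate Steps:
h = 11/26 (h = 3*((-5 - 6)/(-18 - 21))/2 = 3*(-11/(-39))/2 = 3*(-11*(-1/39))/2 = (3/2)*(11/39) = 11/26 ≈ 0.42308)
R = 705/26 (R = 36 + (11/26)*(-21) = 36 - 231/26 = 705/26 ≈ 27.115)
Q = -627539/26 (Q = -24109 - 1*705/26 = -24109 - 705/26 = -627539/26 ≈ -24136.)
(-11415 - 1*(-13463)) + Q = (-11415 - 1*(-13463)) - 627539/26 = (-11415 + 13463) - 627539/26 = 2048 - 627539/26 = -574291/26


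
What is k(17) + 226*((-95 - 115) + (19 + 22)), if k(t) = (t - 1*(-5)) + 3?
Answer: -38169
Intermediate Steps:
k(t) = 8 + t (k(t) = (t + 5) + 3 = (5 + t) + 3 = 8 + t)
k(17) + 226*((-95 - 115) + (19 + 22)) = (8 + 17) + 226*((-95 - 115) + (19 + 22)) = 25 + 226*(-210 + 41) = 25 + 226*(-169) = 25 - 38194 = -38169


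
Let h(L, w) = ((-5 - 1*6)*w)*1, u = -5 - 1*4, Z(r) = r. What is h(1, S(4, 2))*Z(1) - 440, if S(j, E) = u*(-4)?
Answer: -836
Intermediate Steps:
u = -9 (u = -5 - 4 = -9)
S(j, E) = 36 (S(j, E) = -9*(-4) = 36)
h(L, w) = -11*w (h(L, w) = ((-5 - 6)*w)*1 = -11*w*1 = -11*w)
h(1, S(4, 2))*Z(1) - 440 = -11*36*1 - 440 = -396*1 - 440 = -396 - 440 = -836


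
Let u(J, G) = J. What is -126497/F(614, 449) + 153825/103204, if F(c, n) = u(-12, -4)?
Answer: 816052643/77403 ≈ 10543.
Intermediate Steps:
F(c, n) = -12
-126497/F(614, 449) + 153825/103204 = -126497/(-12) + 153825/103204 = -126497*(-1/12) + 153825*(1/103204) = 126497/12 + 153825/103204 = 816052643/77403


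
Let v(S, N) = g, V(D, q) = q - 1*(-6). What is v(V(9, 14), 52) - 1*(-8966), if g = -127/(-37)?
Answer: 331869/37 ≈ 8969.4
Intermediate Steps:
g = 127/37 (g = -127*(-1/37) = 127/37 ≈ 3.4324)
V(D, q) = 6 + q (V(D, q) = q + 6 = 6 + q)
v(S, N) = 127/37
v(V(9, 14), 52) - 1*(-8966) = 127/37 - 1*(-8966) = 127/37 + 8966 = 331869/37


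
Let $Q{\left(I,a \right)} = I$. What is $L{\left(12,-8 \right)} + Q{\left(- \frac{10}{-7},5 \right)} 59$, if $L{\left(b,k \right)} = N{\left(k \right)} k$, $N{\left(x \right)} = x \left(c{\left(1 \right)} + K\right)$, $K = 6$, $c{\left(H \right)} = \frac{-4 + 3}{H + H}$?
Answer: $\frac{3054}{7} \approx 436.29$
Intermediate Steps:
$c{\left(H \right)} = - \frac{1}{2 H}$
$N{\left(x \right)} = \frac{11 x}{2}$ ($N{\left(x \right)} = x \left(- \frac{1}{2 \cdot 1} + 6\right) = x \left(\left(- \frac{1}{2}\right) 1 + 6\right) = x \left(- \frac{1}{2} + 6\right) = x \frac{11}{2} = \frac{11 x}{2}$)
$L{\left(b,k \right)} = \frac{11 k^{2}}{2}$ ($L{\left(b,k \right)} = \frac{11 k}{2} k = \frac{11 k^{2}}{2}$)
$L{\left(12,-8 \right)} + Q{\left(- \frac{10}{-7},5 \right)} 59 = \frac{11 \left(-8\right)^{2}}{2} + - \frac{10}{-7} \cdot 59 = \frac{11}{2} \cdot 64 + \left(-10\right) \left(- \frac{1}{7}\right) 59 = 352 + \frac{10}{7} \cdot 59 = 352 + \frac{590}{7} = \frac{3054}{7}$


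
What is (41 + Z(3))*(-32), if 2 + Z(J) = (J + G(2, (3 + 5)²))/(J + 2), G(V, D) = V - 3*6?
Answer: -5824/5 ≈ -1164.8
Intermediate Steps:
G(V, D) = -18 + V (G(V, D) = V - 18 = -18 + V)
Z(J) = -2 + (-16 + J)/(2 + J) (Z(J) = -2 + (J + (-18 + 2))/(J + 2) = -2 + (J - 16)/(2 + J) = -2 + (-16 + J)/(2 + J))
(41 + Z(3))*(-32) = (41 + (-20 - 1*3)/(2 + 3))*(-32) = (41 + (-20 - 3)/5)*(-32) = (41 + (⅕)*(-23))*(-32) = (41 - 23/5)*(-32) = (182/5)*(-32) = -5824/5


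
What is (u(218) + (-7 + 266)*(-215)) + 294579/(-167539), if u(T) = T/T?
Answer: -9329536255/167539 ≈ -55686.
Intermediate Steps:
u(T) = 1
(u(218) + (-7 + 266)*(-215)) + 294579/(-167539) = (1 + (-7 + 266)*(-215)) + 294579/(-167539) = (1 + 259*(-215)) + 294579*(-1/167539) = (1 - 55685) - 294579/167539 = -55684 - 294579/167539 = -9329536255/167539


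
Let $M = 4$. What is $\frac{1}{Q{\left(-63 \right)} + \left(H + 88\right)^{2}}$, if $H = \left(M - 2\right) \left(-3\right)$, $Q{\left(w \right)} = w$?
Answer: $\frac{1}{6661} \approx 0.00015013$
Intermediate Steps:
$H = -6$ ($H = \left(4 - 2\right) \left(-3\right) = 2 \left(-3\right) = -6$)
$\frac{1}{Q{\left(-63 \right)} + \left(H + 88\right)^{2}} = \frac{1}{-63 + \left(-6 + 88\right)^{2}} = \frac{1}{-63 + 82^{2}} = \frac{1}{-63 + 6724} = \frac{1}{6661}$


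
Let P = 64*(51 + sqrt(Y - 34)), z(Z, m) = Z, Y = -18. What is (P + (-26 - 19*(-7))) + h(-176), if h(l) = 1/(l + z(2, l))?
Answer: 586553/174 + 128*I*sqrt(13) ≈ 3371.0 + 461.51*I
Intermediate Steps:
h(l) = 1/(2 + l) (h(l) = 1/(l + 2) = 1/(2 + l))
P = 3264 + 128*I*sqrt(13) (P = 64*(51 + sqrt(-18 - 34)) = 64*(51 + sqrt(-52)) = 64*(51 + 2*I*sqrt(13)) = 3264 + 128*I*sqrt(13) ≈ 3264.0 + 461.51*I)
(P + (-26 - 19*(-7))) + h(-176) = ((3264 + 128*I*sqrt(13)) + (-26 - 19*(-7))) + 1/(2 - 176) = ((3264 + 128*I*sqrt(13)) + (-26 + 133)) + 1/(-174) = ((3264 + 128*I*sqrt(13)) + 107) - 1/174 = (3371 + 128*I*sqrt(13)) - 1/174 = 586553/174 + 128*I*sqrt(13)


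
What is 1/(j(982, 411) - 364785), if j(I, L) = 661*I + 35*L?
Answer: 1/298702 ≈ 3.3478e-6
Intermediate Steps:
j(I, L) = 35*L + 661*I
1/(j(982, 411) - 364785) = 1/((35*411 + 661*982) - 364785) = 1/((14385 + 649102) - 364785) = 1/(663487 - 364785) = 1/298702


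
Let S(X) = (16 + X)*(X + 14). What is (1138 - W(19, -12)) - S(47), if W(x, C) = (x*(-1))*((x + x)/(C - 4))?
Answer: -22001/8 ≈ -2750.1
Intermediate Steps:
W(x, C) = -2*x²/(-4 + C) (W(x, C) = (-x)*((2*x)/(-4 + C)) = (-x)*(2*x/(-4 + C)) = -2*x²/(-4 + C))
S(X) = (14 + X)*(16 + X) (S(X) = (16 + X)*(14 + X) = (14 + X)*(16 + X))
(1138 - W(19, -12)) - S(47) = (1138 - (-2)*19²/(-4 - 12)) - (224 + 47² + 30*47) = (1138 - (-2)*361/(-16)) - (224 + 2209 + 1410) = (1138 - (-2)*361*(-1)/16) - 1*3843 = (1138 - 1*361/8) - 3843 = (1138 - 361/8) - 3843 = 8743/8 - 3843 = -22001/8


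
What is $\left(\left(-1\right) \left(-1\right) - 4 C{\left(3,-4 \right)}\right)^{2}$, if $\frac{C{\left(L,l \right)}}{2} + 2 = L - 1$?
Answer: $1$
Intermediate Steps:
$C{\left(L,l \right)} = -6 + 2 L$ ($C{\left(L,l \right)} = -4 + 2 \left(L - 1\right) = -4 + 2 \left(-1 + L\right) = -4 + \left(-2 + 2 L\right) = -6 + 2 L$)
$\left(\left(-1\right) \left(-1\right) - 4 C{\left(3,-4 \right)}\right)^{2} = \left(\left(-1\right) \left(-1\right) - 4 \left(-6 + 2 \cdot 3\right)\right)^{2} = \left(1 - 4 \left(-6 + 6\right)\right)^{2} = \left(1 - 0\right)^{2} = \left(1 + 0\right)^{2} = 1^{2} = 1$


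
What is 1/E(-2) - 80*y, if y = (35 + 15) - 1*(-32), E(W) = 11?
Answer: -72159/11 ≈ -6559.9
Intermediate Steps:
y = 82 (y = 50 + 32 = 82)
1/E(-2) - 80*y = 1/11 - 80*82 = 1/11 - 6560 = -72159/11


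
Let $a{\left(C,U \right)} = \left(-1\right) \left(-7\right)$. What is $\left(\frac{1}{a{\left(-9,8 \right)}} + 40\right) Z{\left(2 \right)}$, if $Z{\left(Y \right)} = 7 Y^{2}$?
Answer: $1124$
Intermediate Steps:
$a{\left(C,U \right)} = 7$
$\left(\frac{1}{a{\left(-9,8 \right)}} + 40\right) Z{\left(2 \right)} = \left(\frac{1}{7} + 40\right) 7 \cdot 2^{2} = \left(\frac{1}{7} + 40\right) 7 \cdot 4 = \frac{281}{7} \cdot 28 = 1124$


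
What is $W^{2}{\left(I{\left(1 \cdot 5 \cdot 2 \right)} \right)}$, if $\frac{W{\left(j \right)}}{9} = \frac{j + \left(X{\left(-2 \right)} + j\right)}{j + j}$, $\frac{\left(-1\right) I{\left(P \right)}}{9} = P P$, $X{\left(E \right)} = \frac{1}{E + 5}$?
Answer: $\frac{29149201}{360000} \approx 80.97$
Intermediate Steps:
$X{\left(E \right)} = \frac{1}{5 + E}$
$I{\left(P \right)} = - 9 P^{2}$ ($I{\left(P \right)} = - 9 P P = - 9 P^{2}$)
$W{\left(j \right)} = \frac{9 \left(\frac{1}{3} + 2 j\right)}{2 j}$ ($W{\left(j \right)} = 9 \frac{j + \left(\frac{1}{5 - 2} + j\right)}{j + j} = 9 \frac{j + \left(\frac{1}{3} + j\right)}{2 j} = 9 \left(j + \left(\frac{1}{3} + j\right)\right) \frac{1}{2 j} = 9 \left(\frac{1}{3} + 2 j\right) \frac{1}{2 j} = 9 \frac{\frac{1}{3} + 2 j}{2 j} = \frac{9 \left(\frac{1}{3} + 2 j\right)}{2 j}$)
$W^{2}{\left(I{\left(1 \cdot 5 \cdot 2 \right)} \right)} = \left(9 + \frac{3}{2 \left(- 9 \left(1 \cdot 5 \cdot 2\right)^{2}\right)}\right)^{2} = \left(9 + \frac{3}{2 \left(- 9 \left(5 \cdot 2\right)^{2}\right)}\right)^{2} = \left(9 + \frac{3}{2 \left(- 9 \cdot 10^{2}\right)}\right)^{2} = \left(9 + \frac{3}{2 \left(\left(-9\right) 100\right)}\right)^{2} = \left(9 + \frac{3}{2 \left(-900\right)}\right)^{2} = \left(9 + \frac{3}{2} \left(- \frac{1}{900}\right)\right)^{2} = \left(9 - \frac{1}{600}\right)^{2} = \left(\frac{5399}{600}\right)^{2} = \frac{29149201}{360000}$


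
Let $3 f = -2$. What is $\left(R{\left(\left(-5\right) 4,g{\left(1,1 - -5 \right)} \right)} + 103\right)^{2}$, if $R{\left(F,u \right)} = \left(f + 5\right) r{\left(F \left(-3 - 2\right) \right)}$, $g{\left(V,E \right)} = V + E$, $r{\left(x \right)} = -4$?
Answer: $\frac{66049}{9} \approx 7338.8$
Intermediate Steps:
$f = - \frac{2}{3}$ ($f = \frac{1}{3} \left(-2\right) = - \frac{2}{3} \approx -0.66667$)
$g{\left(V,E \right)} = E + V$
$R{\left(F,u \right)} = - \frac{52}{3}$ ($R{\left(F,u \right)} = \left(- \frac{2}{3} + 5\right) \left(-4\right) = \frac{13}{3} \left(-4\right) = - \frac{52}{3}$)
$\left(R{\left(\left(-5\right) 4,g{\left(1,1 - -5 \right)} \right)} + 103\right)^{2} = \left(- \frac{52}{3} + 103\right)^{2} = \left(\frac{257}{3}\right)^{2} = \frac{66049}{9}$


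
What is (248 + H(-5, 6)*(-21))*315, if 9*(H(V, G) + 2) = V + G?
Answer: 90615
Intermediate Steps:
H(V, G) = -2 + G/9 + V/9 (H(V, G) = -2 + (V + G)/9 = -2 + (G + V)/9 = -2 + (G/9 + V/9) = -2 + G/9 + V/9)
(248 + H(-5, 6)*(-21))*315 = (248 + (-2 + (⅑)*6 + (⅑)*(-5))*(-21))*315 = (248 + (-2 + ⅔ - 5/9)*(-21))*315 = (248 - 17/9*(-21))*315 = (248 + 119/3)*315 = (863/3)*315 = 90615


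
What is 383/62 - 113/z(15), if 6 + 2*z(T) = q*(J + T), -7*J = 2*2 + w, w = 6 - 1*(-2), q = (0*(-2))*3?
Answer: 8155/186 ≈ 43.844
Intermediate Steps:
q = 0 (q = 0*3 = 0)
w = 8 (w = 6 + 2 = 8)
J = -12/7 (J = -(2*2 + 8)/7 = -(4 + 8)/7 = -⅐*12 = -12/7 ≈ -1.7143)
z(T) = -3 (z(T) = -3 + (0*(-12/7 + T))/2 = -3 + (½)*0 = -3 + 0 = -3)
383/62 - 113/z(15) = 383/62 - 113/(-3) = 383*(1/62) - 113*(-⅓) = 383/62 + 113/3 = 8155/186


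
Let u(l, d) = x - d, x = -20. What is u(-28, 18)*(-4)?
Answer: 152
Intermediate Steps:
u(l, d) = -20 - d
u(-28, 18)*(-4) = (-20 - 1*18)*(-4) = (-20 - 18)*(-4) = -38*(-4) = 152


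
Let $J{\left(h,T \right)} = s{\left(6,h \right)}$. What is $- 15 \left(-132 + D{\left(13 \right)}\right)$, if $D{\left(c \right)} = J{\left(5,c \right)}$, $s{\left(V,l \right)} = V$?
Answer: $1890$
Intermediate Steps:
$J{\left(h,T \right)} = 6$
$D{\left(c \right)} = 6$
$- 15 \left(-132 + D{\left(13 \right)}\right) = - 15 \left(-132 + 6\right) = \left(-15\right) \left(-126\right) = 1890$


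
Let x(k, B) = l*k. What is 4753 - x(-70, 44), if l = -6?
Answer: 4333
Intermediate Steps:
x(k, B) = -6*k
4753 - x(-70, 44) = 4753 - (-6)*(-70) = 4753 - 1*420 = 4753 - 420 = 4333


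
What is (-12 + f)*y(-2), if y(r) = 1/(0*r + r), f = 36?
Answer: -12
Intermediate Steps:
y(r) = 1/r (y(r) = 1/(0 + r) = 1/r)
(-12 + f)*y(-2) = (-12 + 36)/(-2) = 24*(-1/2) = -12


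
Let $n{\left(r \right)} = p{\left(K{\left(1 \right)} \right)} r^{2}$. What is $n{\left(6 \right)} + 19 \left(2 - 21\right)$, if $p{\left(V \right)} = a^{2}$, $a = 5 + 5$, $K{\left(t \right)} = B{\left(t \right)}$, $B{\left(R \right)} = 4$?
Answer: $3239$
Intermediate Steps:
$K{\left(t \right)} = 4$
$a = 10$
$p{\left(V \right)} = 100$ ($p{\left(V \right)} = 10^{2} = 100$)
$n{\left(r \right)} = 100 r^{2}$
$n{\left(6 \right)} + 19 \left(2 - 21\right) = 100 \cdot 6^{2} + 19 \left(2 - 21\right) = 100 \cdot 36 + 19 \left(-19\right) = 3600 - 361 = 3239$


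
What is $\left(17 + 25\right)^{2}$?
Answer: $1764$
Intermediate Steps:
$\left(17 + 25\right)^{2} = 42^{2} = 1764$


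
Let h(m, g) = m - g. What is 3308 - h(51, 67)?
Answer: 3324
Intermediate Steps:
3308 - h(51, 67) = 3308 - (51 - 1*67) = 3308 - (51 - 67) = 3308 - 1*(-16) = 3308 + 16 = 3324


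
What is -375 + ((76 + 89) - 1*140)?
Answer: -350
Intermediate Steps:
-375 + ((76 + 89) - 1*140) = -375 + (165 - 140) = -375 + 25 = -350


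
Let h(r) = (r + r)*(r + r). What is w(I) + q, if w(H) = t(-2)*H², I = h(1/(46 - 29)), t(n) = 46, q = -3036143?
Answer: -253581698767/83521 ≈ -3.0361e+6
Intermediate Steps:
h(r) = 4*r² (h(r) = (2*r)*(2*r) = 4*r²)
I = 4/289 (I = 4*(1/(46 - 29))² = 4*(1/17)² = 4*(1/289) = 4/289 ≈ 0.013841)
w(H) = 46*H²
w(I) + q = 46*(4/289)² - 3036143 = 46*(16/83521) - 3036143 = 736/83521 - 3036143 = -253581698767/83521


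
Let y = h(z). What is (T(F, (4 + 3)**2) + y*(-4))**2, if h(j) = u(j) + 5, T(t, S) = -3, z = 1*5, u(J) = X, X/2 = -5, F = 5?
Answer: 289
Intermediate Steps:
X = -10 (X = 2*(-5) = -10)
u(J) = -10
z = 5
h(j) = -5 (h(j) = -10 + 5 = -5)
y = -5
(T(F, (4 + 3)**2) + y*(-4))**2 = (-3 - 5*(-4))**2 = (-3 + 20)**2 = 17**2 = 289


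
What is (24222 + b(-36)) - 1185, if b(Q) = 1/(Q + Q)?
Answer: 1658663/72 ≈ 23037.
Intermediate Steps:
b(Q) = 1/(2*Q)
(24222 + b(-36)) - 1185 = (24222 + (1/2)/(-36)) - 1185 = (24222 + (1/2)*(-1/36)) - 1185 = (24222 - 1/72) - 1185 = 1743983/72 - 1185 = 1658663/72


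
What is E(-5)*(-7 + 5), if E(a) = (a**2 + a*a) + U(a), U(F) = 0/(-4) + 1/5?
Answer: -502/5 ≈ -100.40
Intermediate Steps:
U(F) = 1/5 (U(F) = 0*(-1/4) + 1*(1/5) = 0 + 1/5 = 1/5)
E(a) = 1/5 + 2*a**2 (E(a) = (a**2 + a*a) + 1/5 = (a**2 + a**2) + 1/5 = 2*a**2 + 1/5 = 1/5 + 2*a**2)
E(-5)*(-7 + 5) = (1/5 + 2*(-5)**2)*(-7 + 5) = (1/5 + 2*25)*(-2) = (1/5 + 50)*(-2) = (251/5)*(-2) = -502/5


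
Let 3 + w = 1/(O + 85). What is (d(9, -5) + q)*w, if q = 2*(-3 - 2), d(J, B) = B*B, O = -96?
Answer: -510/11 ≈ -46.364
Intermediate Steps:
d(J, B) = B²
w = -34/11 (w = -3 + 1/(-96 + 85) = -3 + 1/(-11) = -3 - 1/11 = -34/11 ≈ -3.0909)
q = -10 (q = 2*(-5) = -10)
(d(9, -5) + q)*w = ((-5)² - 10)*(-34/11) = (25 - 10)*(-34/11) = 15*(-34/11) = -510/11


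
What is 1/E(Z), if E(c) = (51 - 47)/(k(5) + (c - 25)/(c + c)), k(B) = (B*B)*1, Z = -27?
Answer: 701/108 ≈ 6.4907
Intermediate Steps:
k(B) = B² (k(B) = B²*1 = B²)
E(c) = 4/(25 + (-25 + c)/(2*c)) (E(c) = (51 - 47)/(5² + (c - 25)/(c + c)) = 4/(25 + (-25 + c)/((2*c))) = 4/(25 + (-25 + c)*(1/(2*c))) = 4/(25 + (-25 + c)/(2*c)))
1/E(Z) = 1/(8*(-27)/(-25 + 51*(-27))) = 1/(8*(-27)/(-25 - 1377)) = 1/(8*(-27)/(-1402)) = 1/(8*(-27)*(-1/1402)) = 1/(108/701) = 701/108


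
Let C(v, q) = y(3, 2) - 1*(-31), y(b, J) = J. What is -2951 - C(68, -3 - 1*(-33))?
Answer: -2984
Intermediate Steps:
C(v, q) = 33 (C(v, q) = 2 - 1*(-31) = 2 + 31 = 33)
-2951 - C(68, -3 - 1*(-33)) = -2951 - 1*33 = -2951 - 33 = -2984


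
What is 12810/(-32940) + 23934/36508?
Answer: 21907/82143 ≈ 0.26669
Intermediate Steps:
12810/(-32940) + 23934/36508 = 12810*(-1/32940) + 23934*(1/36508) = -7/18 + 11967/18254 = 21907/82143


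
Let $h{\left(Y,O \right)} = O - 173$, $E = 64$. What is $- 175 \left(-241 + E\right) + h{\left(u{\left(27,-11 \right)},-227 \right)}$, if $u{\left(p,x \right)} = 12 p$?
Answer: $30575$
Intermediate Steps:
$h{\left(Y,O \right)} = -173 + O$
$- 175 \left(-241 + E\right) + h{\left(u{\left(27,-11 \right)},-227 \right)} = - 175 \left(-241 + 64\right) - 400 = \left(-175\right) \left(-177\right) - 400 = 30975 - 400 = 30575$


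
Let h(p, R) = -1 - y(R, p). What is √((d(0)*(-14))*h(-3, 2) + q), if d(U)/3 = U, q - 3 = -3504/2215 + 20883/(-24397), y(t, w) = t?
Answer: 2*√410363135329965/54039355 ≈ 0.74973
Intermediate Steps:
h(p, R) = -1 - R
q = 30375132/54039355 (q = 3 + (-3504/2215 + 20883/(-24397)) = 3 + (-3504*1/2215 + 20883*(-1/24397)) = 3 + (-3504/2215 - 20883/24397) = 3 - 131742933/54039355 = 30375132/54039355 ≈ 0.56209)
d(U) = 3*U
√((d(0)*(-14))*h(-3, 2) + q) = √(((3*0)*(-14))*(-1 - 1*2) + 30375132/54039355) = √((0*(-14))*(-1 - 2) + 30375132/54039355) = √(0*(-3) + 30375132/54039355) = √(0 + 30375132/54039355) = √(30375132/54039355) = 2*√410363135329965/54039355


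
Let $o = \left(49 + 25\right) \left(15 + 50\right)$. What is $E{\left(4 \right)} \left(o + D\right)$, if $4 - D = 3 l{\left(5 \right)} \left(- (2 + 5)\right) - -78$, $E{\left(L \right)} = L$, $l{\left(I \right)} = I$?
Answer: $19364$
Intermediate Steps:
$o = 4810$ ($o = 74 \cdot 65 = 4810$)
$D = 31$ ($D = 4 - \left(3 \cdot 5 \left(- (2 + 5)\right) - -78\right) = 4 - \left(15 \left(\left(-1\right) 7\right) + 78\right) = 4 - \left(15 \left(-7\right) + 78\right) = 4 - \left(-105 + 78\right) = 4 - -27 = 4 + 27 = 31$)
$E{\left(4 \right)} \left(o + D\right) = 4 \left(4810 + 31\right) = 4 \cdot 4841 = 19364$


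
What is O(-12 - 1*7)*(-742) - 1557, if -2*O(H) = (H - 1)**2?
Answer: 146843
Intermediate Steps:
O(H) = -(-1 + H)**2/2 (O(H) = -(H - 1)**2/2 = -(-1 + H)**2/2)
O(-12 - 1*7)*(-742) - 1557 = -(-1 + (-12 - 1*7))**2/2*(-742) - 1557 = -(-1 + (-12 - 7))**2/2*(-742) - 1557 = -(-1 - 19)**2/2*(-742) - 1557 = -1/2*(-20)**2*(-742) - 1557 = -1/2*400*(-742) - 1557 = -200*(-742) - 1557 = 148400 - 1557 = 146843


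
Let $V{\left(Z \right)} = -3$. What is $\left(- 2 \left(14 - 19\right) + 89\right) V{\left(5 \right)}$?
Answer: $-297$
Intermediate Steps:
$\left(- 2 \left(14 - 19\right) + 89\right) V{\left(5 \right)} = \left(- 2 \left(14 - 19\right) + 89\right) \left(-3\right) = \left(\left(-2\right) \left(-5\right) + 89\right) \left(-3\right) = \left(10 + 89\right) \left(-3\right) = 99 \left(-3\right) = -297$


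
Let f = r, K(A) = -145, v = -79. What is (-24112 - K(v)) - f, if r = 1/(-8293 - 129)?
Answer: -201850073/8422 ≈ -23967.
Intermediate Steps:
r = -1/8422 (r = 1/(-8422) = -1/8422 ≈ -0.00011874)
f = -1/8422 ≈ -0.00011874
(-24112 - K(v)) - f = (-24112 - 1*(-145)) - 1*(-1/8422) = (-24112 + 145) + 1/8422 = -23967 + 1/8422 = -201850073/8422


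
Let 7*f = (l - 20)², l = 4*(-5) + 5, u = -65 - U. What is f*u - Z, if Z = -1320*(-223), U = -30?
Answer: -300485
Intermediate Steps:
u = -35 (u = -65 - 1*(-30) = -65 + 30 = -35)
l = -15 (l = -20 + 5 = -15)
Z = 294360
f = 175 (f = (-15 - 20)²/7 = (⅐)*(-35)² = (⅐)*1225 = 175)
f*u - Z = 175*(-35) - 1*294360 = -6125 - 294360 = -300485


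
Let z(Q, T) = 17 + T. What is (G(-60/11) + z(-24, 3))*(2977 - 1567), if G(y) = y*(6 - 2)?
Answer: -28200/11 ≈ -2563.6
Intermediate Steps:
G(y) = 4*y (G(y) = y*4 = 4*y)
(G(-60/11) + z(-24, 3))*(2977 - 1567) = (4*(-60/11) + (17 + 3))*(2977 - 1567) = (4*(-60*1/11) + 20)*1410 = (4*(-60/11) + 20)*1410 = (-240/11 + 20)*1410 = -20/11*1410 = -28200/11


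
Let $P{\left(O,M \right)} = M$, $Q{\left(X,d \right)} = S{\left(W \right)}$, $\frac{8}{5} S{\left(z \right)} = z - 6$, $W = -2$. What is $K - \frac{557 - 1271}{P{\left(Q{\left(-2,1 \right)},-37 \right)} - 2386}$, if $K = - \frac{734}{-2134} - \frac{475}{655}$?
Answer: $- \frac{228917602}{338679671} \approx -0.67591$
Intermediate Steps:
$S{\left(z \right)} = - \frac{15}{4} + \frac{5 z}{8}$ ($S{\left(z \right)} = \frac{5 \left(z - 6\right)}{8} = \frac{5 \left(-6 + z\right)}{8} = - \frac{15}{4} + \frac{5 z}{8}$)
$Q{\left(X,d \right)} = -5$ ($Q{\left(X,d \right)} = - \frac{15}{4} + \frac{5}{8} \left(-2\right) = - \frac{15}{4} - \frac{5}{4} = -5$)
$K = - \frac{53288}{139777}$ ($K = \left(-734\right) \left(- \frac{1}{2134}\right) - \frac{95}{131} = \frac{367}{1067} - \frac{95}{131} = - \frac{53288}{139777} \approx -0.38124$)
$K - \frac{557 - 1271}{P{\left(Q{\left(-2,1 \right)},-37 \right)} - 2386} = - \frac{53288}{139777} - \frac{557 - 1271}{-37 - 2386} = - \frac{53288}{139777} - - \frac{714}{-2423} = - \frac{53288}{139777} - \left(-714\right) \left(- \frac{1}{2423}\right) = - \frac{53288}{139777} - \frac{714}{2423} = - \frac{228917602}{338679671}$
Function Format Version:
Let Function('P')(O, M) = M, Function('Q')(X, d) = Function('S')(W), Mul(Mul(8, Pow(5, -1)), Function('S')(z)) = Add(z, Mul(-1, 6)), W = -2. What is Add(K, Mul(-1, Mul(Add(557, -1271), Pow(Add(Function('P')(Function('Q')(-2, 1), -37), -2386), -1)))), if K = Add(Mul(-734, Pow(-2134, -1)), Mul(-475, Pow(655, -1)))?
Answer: Rational(-228917602, 338679671) ≈ -0.67591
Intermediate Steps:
Function('S')(z) = Add(Rational(-15, 4), Mul(Rational(5, 8), z)) (Function('S')(z) = Mul(Rational(5, 8), Add(z, Mul(-1, 6))) = Mul(Rational(5, 8), Add(z, -6)) = Mul(Rational(5, 8), Add(-6, z)) = Add(Rational(-15, 4), Mul(Rational(5, 8), z)))
Function('Q')(X, d) = -5 (Function('Q')(X, d) = Add(Rational(-15, 4), Mul(Rational(5, 8), -2)) = Add(Rational(-15, 4), Rational(-5, 4)) = -5)
K = Rational(-53288, 139777) (K = Add(Mul(-734, Rational(-1, 2134)), Mul(-475, Rational(1, 655))) = Add(Rational(367, 1067), Rational(-95, 131)) = Rational(-53288, 139777) ≈ -0.38124)
Add(K, Mul(-1, Mul(Add(557, -1271), Pow(Add(Function('P')(Function('Q')(-2, 1), -37), -2386), -1)))) = Add(Rational(-53288, 139777), Mul(-1, Mul(Add(557, -1271), Pow(Add(-37, -2386), -1)))) = Add(Rational(-53288, 139777), Mul(-1, Mul(-714, Pow(-2423, -1)))) = Add(Rational(-53288, 139777), Mul(-1, Mul(-714, Rational(-1, 2423)))) = Add(Rational(-53288, 139777), Mul(-1, Rational(714, 2423))) = Add(Rational(-53288, 139777), Rational(-714, 2423)) = Rational(-228917602, 338679671)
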